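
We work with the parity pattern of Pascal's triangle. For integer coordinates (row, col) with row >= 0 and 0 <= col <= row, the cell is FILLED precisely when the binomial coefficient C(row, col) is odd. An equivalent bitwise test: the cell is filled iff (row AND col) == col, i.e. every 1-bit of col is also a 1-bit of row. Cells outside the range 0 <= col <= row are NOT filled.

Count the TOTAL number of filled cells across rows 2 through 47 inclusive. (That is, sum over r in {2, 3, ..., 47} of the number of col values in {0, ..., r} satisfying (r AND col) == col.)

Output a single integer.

r2=10 pc1: +2 =2
r3=11 pc2: +4 =6
r4=100 pc1: +2 =8
r5=101 pc2: +4 =12
r6=110 pc2: +4 =16
r7=111 pc3: +8 =24
r8=1000 pc1: +2 =26
r9=1001 pc2: +4 =30
r10=1010 pc2: +4 =34
r11=1011 pc3: +8 =42
r12=1100 pc2: +4 =46
r13=1101 pc3: +8 =54
r14=1110 pc3: +8 =62
r15=1111 pc4: +16 =78
r16=10000 pc1: +2 =80
r17=10001 pc2: +4 =84
r18=10010 pc2: +4 =88
r19=10011 pc3: +8 =96
r20=10100 pc2: +4 =100
r21=10101 pc3: +8 =108
r22=10110 pc3: +8 =116
r23=10111 pc4: +16 =132
r24=11000 pc2: +4 =136
r25=11001 pc3: +8 =144
r26=11010 pc3: +8 =152
r27=11011 pc4: +16 =168
r28=11100 pc3: +8 =176
r29=11101 pc4: +16 =192
r30=11110 pc4: +16 =208
r31=11111 pc5: +32 =240
r32=100000 pc1: +2 =242
r33=100001 pc2: +4 =246
r34=100010 pc2: +4 =250
r35=100011 pc3: +8 =258
r36=100100 pc2: +4 =262
r37=100101 pc3: +8 =270
r38=100110 pc3: +8 =278
r39=100111 pc4: +16 =294
r40=101000 pc2: +4 =298
r41=101001 pc3: +8 =306
r42=101010 pc3: +8 =314
r43=101011 pc4: +16 =330
r44=101100 pc3: +8 =338
r45=101101 pc4: +16 =354
r46=101110 pc4: +16 =370
r47=101111 pc5: +32 =402

Answer: 402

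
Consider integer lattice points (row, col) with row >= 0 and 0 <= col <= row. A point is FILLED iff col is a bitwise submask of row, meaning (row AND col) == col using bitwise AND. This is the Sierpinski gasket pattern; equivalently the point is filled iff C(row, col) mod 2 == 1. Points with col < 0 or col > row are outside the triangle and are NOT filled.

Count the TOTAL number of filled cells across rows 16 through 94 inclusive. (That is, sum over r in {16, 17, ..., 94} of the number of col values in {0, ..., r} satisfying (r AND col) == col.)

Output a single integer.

Answer: 1070

Derivation:
r16=10000 pc1: +2 =2
r17=10001 pc2: +4 =6
r18=10010 pc2: +4 =10
r19=10011 pc3: +8 =18
r20=10100 pc2: +4 =22
r21=10101 pc3: +8 =30
r22=10110 pc3: +8 =38
r23=10111 pc4: +16 =54
r24=11000 pc2: +4 =58
r25=11001 pc3: +8 =66
r26=11010 pc3: +8 =74
r27=11011 pc4: +16 =90
r28=11100 pc3: +8 =98
r29=11101 pc4: +16 =114
r30=11110 pc4: +16 =130
r31=11111 pc5: +32 =162
r32=100000 pc1: +2 =164
r33=100001 pc2: +4 =168
r34=100010 pc2: +4 =172
r35=100011 pc3: +8 =180
r36=100100 pc2: +4 =184
r37=100101 pc3: +8 =192
r38=100110 pc3: +8 =200
r39=100111 pc4: +16 =216
r40=101000 pc2: +4 =220
r41=101001 pc3: +8 =228
r42=101010 pc3: +8 =236
r43=101011 pc4: +16 =252
r44=101100 pc3: +8 =260
r45=101101 pc4: +16 =276
r46=101110 pc4: +16 =292
r47=101111 pc5: +32 =324
r48=110000 pc2: +4 =328
r49=110001 pc3: +8 =336
r50=110010 pc3: +8 =344
r51=110011 pc4: +16 =360
r52=110100 pc3: +8 =368
r53=110101 pc4: +16 =384
r54=110110 pc4: +16 =400
r55=110111 pc5: +32 =432
r56=111000 pc3: +8 =440
r57=111001 pc4: +16 =456
r58=111010 pc4: +16 =472
r59=111011 pc5: +32 =504
r60=111100 pc4: +16 =520
r61=111101 pc5: +32 =552
r62=111110 pc5: +32 =584
r63=111111 pc6: +64 =648
r64=1000000 pc1: +2 =650
r65=1000001 pc2: +4 =654
r66=1000010 pc2: +4 =658
r67=1000011 pc3: +8 =666
r68=1000100 pc2: +4 =670
r69=1000101 pc3: +8 =678
r70=1000110 pc3: +8 =686
r71=1000111 pc4: +16 =702
r72=1001000 pc2: +4 =706
r73=1001001 pc3: +8 =714
r74=1001010 pc3: +8 =722
r75=1001011 pc4: +16 =738
r76=1001100 pc3: +8 =746
r77=1001101 pc4: +16 =762
r78=1001110 pc4: +16 =778
r79=1001111 pc5: +32 =810
r80=1010000 pc2: +4 =814
r81=1010001 pc3: +8 =822
r82=1010010 pc3: +8 =830
r83=1010011 pc4: +16 =846
r84=1010100 pc3: +8 =854
r85=1010101 pc4: +16 =870
r86=1010110 pc4: +16 =886
r87=1010111 pc5: +32 =918
r88=1011000 pc3: +8 =926
r89=1011001 pc4: +16 =942
r90=1011010 pc4: +16 =958
r91=1011011 pc5: +32 =990
r92=1011100 pc4: +16 =1006
r93=1011101 pc5: +32 =1038
r94=1011110 pc5: +32 =1070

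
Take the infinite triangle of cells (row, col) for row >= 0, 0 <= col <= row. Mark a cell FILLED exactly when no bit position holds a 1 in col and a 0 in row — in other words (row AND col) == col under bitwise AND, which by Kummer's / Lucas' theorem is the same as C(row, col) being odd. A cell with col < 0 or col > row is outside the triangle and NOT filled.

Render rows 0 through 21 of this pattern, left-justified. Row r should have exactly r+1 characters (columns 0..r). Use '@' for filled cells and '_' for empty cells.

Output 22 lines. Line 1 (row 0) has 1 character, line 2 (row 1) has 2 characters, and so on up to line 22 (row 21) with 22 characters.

Answer: @
@@
@_@
@@@@
@___@
@@__@@
@_@_@_@
@@@@@@@@
@_______@
@@______@@
@_@_____@_@
@@@@____@@@@
@___@___@___@
@@__@@__@@__@@
@_@_@_@_@_@_@_@
@@@@@@@@@@@@@@@@
@_______________@
@@______________@@
@_@_____________@_@
@@@@____________@@@@
@___@___________@___@
@@__@@__________@@__@@

Derivation:
r0=0: @
r1=1: @@
r2=10: @_@
r3=11: @@@@
r4=100: @___@
r5=101: @@__@@
r6=110: @_@_@_@
r7=111: @@@@@@@@
r8=1000: @_______@
r9=1001: @@______@@
r10=1010: @_@_____@_@
r11=1011: @@@@____@@@@
r12=1100: @___@___@___@
r13=1101: @@__@@__@@__@@
r14=1110: @_@_@_@_@_@_@_@
r15=1111: @@@@@@@@@@@@@@@@
r16=10000: @_______________@
r17=10001: @@______________@@
r18=10010: @_@_____________@_@
r19=10011: @@@@____________@@@@
r20=10100: @___@___________@___@
r21=10101: @@__@@__________@@__@@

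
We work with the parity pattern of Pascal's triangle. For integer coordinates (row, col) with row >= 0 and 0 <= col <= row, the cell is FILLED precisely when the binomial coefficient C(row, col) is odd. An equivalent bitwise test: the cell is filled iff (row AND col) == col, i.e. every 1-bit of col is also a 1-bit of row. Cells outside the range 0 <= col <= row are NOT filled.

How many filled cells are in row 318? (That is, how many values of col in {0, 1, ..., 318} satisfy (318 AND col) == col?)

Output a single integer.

Answer: 64

Derivation:
318 in binary = 100111110
popcount(318) = number of 1-bits in 100111110 = 6
A col c satisfies (318 AND c) == c iff every set bit of c is also set in 318; each of the 6 set bits of 318 can independently be on or off in c.
count = 2^6 = 64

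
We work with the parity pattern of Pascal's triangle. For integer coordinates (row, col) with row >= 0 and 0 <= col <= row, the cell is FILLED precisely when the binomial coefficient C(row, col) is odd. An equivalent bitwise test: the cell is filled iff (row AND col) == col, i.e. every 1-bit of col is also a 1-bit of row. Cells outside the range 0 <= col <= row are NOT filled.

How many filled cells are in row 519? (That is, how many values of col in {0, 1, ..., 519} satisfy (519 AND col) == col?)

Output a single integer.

Answer: 16

Derivation:
519 in binary = 1000000111
popcount(519) = number of 1-bits in 1000000111 = 4
A col c satisfies (519 AND c) == c iff every set bit of c is also set in 519; each of the 4 set bits of 519 can independently be on or off in c.
count = 2^4 = 16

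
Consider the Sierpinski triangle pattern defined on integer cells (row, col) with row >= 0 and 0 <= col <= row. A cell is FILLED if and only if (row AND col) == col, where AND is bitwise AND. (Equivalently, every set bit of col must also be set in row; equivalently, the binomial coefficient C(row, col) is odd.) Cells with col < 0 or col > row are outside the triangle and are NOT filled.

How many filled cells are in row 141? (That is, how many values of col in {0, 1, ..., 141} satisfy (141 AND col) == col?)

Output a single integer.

Answer: 16

Derivation:
141 in binary = 10001101
popcount(141) = number of 1-bits in 10001101 = 4
A col c satisfies (141 AND c) == c iff every set bit of c is also set in 141; each of the 4 set bits of 141 can independently be on or off in c.
count = 2^4 = 16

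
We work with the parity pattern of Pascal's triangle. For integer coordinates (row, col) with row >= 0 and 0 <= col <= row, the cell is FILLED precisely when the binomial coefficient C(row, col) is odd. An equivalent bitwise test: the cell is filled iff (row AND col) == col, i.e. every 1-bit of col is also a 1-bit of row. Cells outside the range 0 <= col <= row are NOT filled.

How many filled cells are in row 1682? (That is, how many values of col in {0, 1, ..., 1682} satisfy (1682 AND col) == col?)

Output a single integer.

Answer: 32

Derivation:
1682 in binary = 11010010010
popcount(1682) = number of 1-bits in 11010010010 = 5
A col c satisfies (1682 AND c) == c iff every set bit of c is also set in 1682; each of the 5 set bits of 1682 can independently be on or off in c.
count = 2^5 = 32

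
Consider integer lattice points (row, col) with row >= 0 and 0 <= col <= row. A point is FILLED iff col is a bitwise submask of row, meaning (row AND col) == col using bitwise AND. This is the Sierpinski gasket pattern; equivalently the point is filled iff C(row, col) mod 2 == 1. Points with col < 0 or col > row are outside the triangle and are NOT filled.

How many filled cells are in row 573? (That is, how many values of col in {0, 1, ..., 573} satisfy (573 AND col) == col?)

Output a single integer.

Answer: 64

Derivation:
573 in binary = 1000111101
popcount(573) = number of 1-bits in 1000111101 = 6
A col c satisfies (573 AND c) == c iff every set bit of c is also set in 573; each of the 6 set bits of 573 can independently be on or off in c.
count = 2^6 = 64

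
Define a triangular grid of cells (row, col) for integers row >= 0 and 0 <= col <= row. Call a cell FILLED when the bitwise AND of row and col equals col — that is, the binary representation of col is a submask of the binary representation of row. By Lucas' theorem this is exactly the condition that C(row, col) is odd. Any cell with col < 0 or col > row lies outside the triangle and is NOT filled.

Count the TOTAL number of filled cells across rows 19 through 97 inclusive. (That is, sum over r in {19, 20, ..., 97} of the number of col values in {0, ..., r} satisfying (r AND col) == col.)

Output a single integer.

Answer: 1136

Derivation:
r19=10011 pc3: +8 =8
r20=10100 pc2: +4 =12
r21=10101 pc3: +8 =20
r22=10110 pc3: +8 =28
r23=10111 pc4: +16 =44
r24=11000 pc2: +4 =48
r25=11001 pc3: +8 =56
r26=11010 pc3: +8 =64
r27=11011 pc4: +16 =80
r28=11100 pc3: +8 =88
r29=11101 pc4: +16 =104
r30=11110 pc4: +16 =120
r31=11111 pc5: +32 =152
r32=100000 pc1: +2 =154
r33=100001 pc2: +4 =158
r34=100010 pc2: +4 =162
r35=100011 pc3: +8 =170
r36=100100 pc2: +4 =174
r37=100101 pc3: +8 =182
r38=100110 pc3: +8 =190
r39=100111 pc4: +16 =206
r40=101000 pc2: +4 =210
r41=101001 pc3: +8 =218
r42=101010 pc3: +8 =226
r43=101011 pc4: +16 =242
r44=101100 pc3: +8 =250
r45=101101 pc4: +16 =266
r46=101110 pc4: +16 =282
r47=101111 pc5: +32 =314
r48=110000 pc2: +4 =318
r49=110001 pc3: +8 =326
r50=110010 pc3: +8 =334
r51=110011 pc4: +16 =350
r52=110100 pc3: +8 =358
r53=110101 pc4: +16 =374
r54=110110 pc4: +16 =390
r55=110111 pc5: +32 =422
r56=111000 pc3: +8 =430
r57=111001 pc4: +16 =446
r58=111010 pc4: +16 =462
r59=111011 pc5: +32 =494
r60=111100 pc4: +16 =510
r61=111101 pc5: +32 =542
r62=111110 pc5: +32 =574
r63=111111 pc6: +64 =638
r64=1000000 pc1: +2 =640
r65=1000001 pc2: +4 =644
r66=1000010 pc2: +4 =648
r67=1000011 pc3: +8 =656
r68=1000100 pc2: +4 =660
r69=1000101 pc3: +8 =668
r70=1000110 pc3: +8 =676
r71=1000111 pc4: +16 =692
r72=1001000 pc2: +4 =696
r73=1001001 pc3: +8 =704
r74=1001010 pc3: +8 =712
r75=1001011 pc4: +16 =728
r76=1001100 pc3: +8 =736
r77=1001101 pc4: +16 =752
r78=1001110 pc4: +16 =768
r79=1001111 pc5: +32 =800
r80=1010000 pc2: +4 =804
r81=1010001 pc3: +8 =812
r82=1010010 pc3: +8 =820
r83=1010011 pc4: +16 =836
r84=1010100 pc3: +8 =844
r85=1010101 pc4: +16 =860
r86=1010110 pc4: +16 =876
r87=1010111 pc5: +32 =908
r88=1011000 pc3: +8 =916
r89=1011001 pc4: +16 =932
r90=1011010 pc4: +16 =948
r91=1011011 pc5: +32 =980
r92=1011100 pc4: +16 =996
r93=1011101 pc5: +32 =1028
r94=1011110 pc5: +32 =1060
r95=1011111 pc6: +64 =1124
r96=1100000 pc2: +4 =1128
r97=1100001 pc3: +8 =1136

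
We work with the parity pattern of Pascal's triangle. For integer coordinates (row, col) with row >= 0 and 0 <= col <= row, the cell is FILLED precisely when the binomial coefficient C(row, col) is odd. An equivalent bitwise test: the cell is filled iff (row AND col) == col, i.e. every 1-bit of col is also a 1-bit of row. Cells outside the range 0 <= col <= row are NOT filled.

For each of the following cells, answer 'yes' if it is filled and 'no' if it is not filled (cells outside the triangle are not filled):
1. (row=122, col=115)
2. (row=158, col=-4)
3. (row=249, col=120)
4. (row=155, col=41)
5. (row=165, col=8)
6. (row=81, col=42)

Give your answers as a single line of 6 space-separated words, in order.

(122,115): row=0b1111010, col=0b1110011, row AND col = 0b1110010 = 114; 114 != 115 -> empty
(158,-4): col outside [0, 158] -> not filled
(249,120): row=0b11111001, col=0b1111000, row AND col = 0b1111000 = 120; 120 == 120 -> filled
(155,41): row=0b10011011, col=0b101001, row AND col = 0b1001 = 9; 9 != 41 -> empty
(165,8): row=0b10100101, col=0b1000, row AND col = 0b0 = 0; 0 != 8 -> empty
(81,42): row=0b1010001, col=0b101010, row AND col = 0b0 = 0; 0 != 42 -> empty

Answer: no no yes no no no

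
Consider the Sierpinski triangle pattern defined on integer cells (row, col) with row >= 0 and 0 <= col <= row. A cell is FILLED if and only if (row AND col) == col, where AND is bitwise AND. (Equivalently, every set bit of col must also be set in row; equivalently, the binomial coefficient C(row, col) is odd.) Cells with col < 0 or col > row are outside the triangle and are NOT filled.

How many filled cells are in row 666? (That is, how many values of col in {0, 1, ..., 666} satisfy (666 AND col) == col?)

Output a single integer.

666 in binary = 1010011010
popcount(666) = number of 1-bits in 1010011010 = 5
A col c satisfies (666 AND c) == c iff every set bit of c is also set in 666; each of the 5 set bits of 666 can independently be on or off in c.
count = 2^5 = 32

Answer: 32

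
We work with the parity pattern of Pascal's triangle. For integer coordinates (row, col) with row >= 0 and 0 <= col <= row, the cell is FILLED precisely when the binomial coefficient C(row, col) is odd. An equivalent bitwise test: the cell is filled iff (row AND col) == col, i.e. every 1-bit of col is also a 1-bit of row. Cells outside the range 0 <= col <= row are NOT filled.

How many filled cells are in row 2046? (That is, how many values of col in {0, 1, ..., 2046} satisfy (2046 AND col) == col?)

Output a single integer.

Answer: 1024

Derivation:
2046 in binary = 11111111110
popcount(2046) = number of 1-bits in 11111111110 = 10
A col c satisfies (2046 AND c) == c iff every set bit of c is also set in 2046; each of the 10 set bits of 2046 can independently be on or off in c.
count = 2^10 = 1024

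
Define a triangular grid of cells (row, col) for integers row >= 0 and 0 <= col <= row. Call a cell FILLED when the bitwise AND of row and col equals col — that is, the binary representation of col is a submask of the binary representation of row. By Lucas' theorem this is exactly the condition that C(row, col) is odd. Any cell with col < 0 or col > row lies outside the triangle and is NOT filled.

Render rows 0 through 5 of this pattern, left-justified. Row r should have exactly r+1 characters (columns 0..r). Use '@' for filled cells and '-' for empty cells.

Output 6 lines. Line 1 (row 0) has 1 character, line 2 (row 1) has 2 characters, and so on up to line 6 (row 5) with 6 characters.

r0=0: @
r1=1: @@
r2=10: @-@
r3=11: @@@@
r4=100: @---@
r5=101: @@--@@

Answer: @
@@
@-@
@@@@
@---@
@@--@@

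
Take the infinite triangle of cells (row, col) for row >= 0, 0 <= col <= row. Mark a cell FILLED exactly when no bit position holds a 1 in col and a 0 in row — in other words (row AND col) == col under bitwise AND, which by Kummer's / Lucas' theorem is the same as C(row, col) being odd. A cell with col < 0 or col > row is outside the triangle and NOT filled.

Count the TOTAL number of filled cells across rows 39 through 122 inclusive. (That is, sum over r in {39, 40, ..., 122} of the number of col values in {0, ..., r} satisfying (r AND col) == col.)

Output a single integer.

Answer: 1554

Derivation:
r39=100111 pc4: +16 =16
r40=101000 pc2: +4 =20
r41=101001 pc3: +8 =28
r42=101010 pc3: +8 =36
r43=101011 pc4: +16 =52
r44=101100 pc3: +8 =60
r45=101101 pc4: +16 =76
r46=101110 pc4: +16 =92
r47=101111 pc5: +32 =124
r48=110000 pc2: +4 =128
r49=110001 pc3: +8 =136
r50=110010 pc3: +8 =144
r51=110011 pc4: +16 =160
r52=110100 pc3: +8 =168
r53=110101 pc4: +16 =184
r54=110110 pc4: +16 =200
r55=110111 pc5: +32 =232
r56=111000 pc3: +8 =240
r57=111001 pc4: +16 =256
r58=111010 pc4: +16 =272
r59=111011 pc5: +32 =304
r60=111100 pc4: +16 =320
r61=111101 pc5: +32 =352
r62=111110 pc5: +32 =384
r63=111111 pc6: +64 =448
r64=1000000 pc1: +2 =450
r65=1000001 pc2: +4 =454
r66=1000010 pc2: +4 =458
r67=1000011 pc3: +8 =466
r68=1000100 pc2: +4 =470
r69=1000101 pc3: +8 =478
r70=1000110 pc3: +8 =486
r71=1000111 pc4: +16 =502
r72=1001000 pc2: +4 =506
r73=1001001 pc3: +8 =514
r74=1001010 pc3: +8 =522
r75=1001011 pc4: +16 =538
r76=1001100 pc3: +8 =546
r77=1001101 pc4: +16 =562
r78=1001110 pc4: +16 =578
r79=1001111 pc5: +32 =610
r80=1010000 pc2: +4 =614
r81=1010001 pc3: +8 =622
r82=1010010 pc3: +8 =630
r83=1010011 pc4: +16 =646
r84=1010100 pc3: +8 =654
r85=1010101 pc4: +16 =670
r86=1010110 pc4: +16 =686
r87=1010111 pc5: +32 =718
r88=1011000 pc3: +8 =726
r89=1011001 pc4: +16 =742
r90=1011010 pc4: +16 =758
r91=1011011 pc5: +32 =790
r92=1011100 pc4: +16 =806
r93=1011101 pc5: +32 =838
r94=1011110 pc5: +32 =870
r95=1011111 pc6: +64 =934
r96=1100000 pc2: +4 =938
r97=1100001 pc3: +8 =946
r98=1100010 pc3: +8 =954
r99=1100011 pc4: +16 =970
r100=1100100 pc3: +8 =978
r101=1100101 pc4: +16 =994
r102=1100110 pc4: +16 =1010
r103=1100111 pc5: +32 =1042
r104=1101000 pc3: +8 =1050
r105=1101001 pc4: +16 =1066
r106=1101010 pc4: +16 =1082
r107=1101011 pc5: +32 =1114
r108=1101100 pc4: +16 =1130
r109=1101101 pc5: +32 =1162
r110=1101110 pc5: +32 =1194
r111=1101111 pc6: +64 =1258
r112=1110000 pc3: +8 =1266
r113=1110001 pc4: +16 =1282
r114=1110010 pc4: +16 =1298
r115=1110011 pc5: +32 =1330
r116=1110100 pc4: +16 =1346
r117=1110101 pc5: +32 =1378
r118=1110110 pc5: +32 =1410
r119=1110111 pc6: +64 =1474
r120=1111000 pc4: +16 =1490
r121=1111001 pc5: +32 =1522
r122=1111010 pc5: +32 =1554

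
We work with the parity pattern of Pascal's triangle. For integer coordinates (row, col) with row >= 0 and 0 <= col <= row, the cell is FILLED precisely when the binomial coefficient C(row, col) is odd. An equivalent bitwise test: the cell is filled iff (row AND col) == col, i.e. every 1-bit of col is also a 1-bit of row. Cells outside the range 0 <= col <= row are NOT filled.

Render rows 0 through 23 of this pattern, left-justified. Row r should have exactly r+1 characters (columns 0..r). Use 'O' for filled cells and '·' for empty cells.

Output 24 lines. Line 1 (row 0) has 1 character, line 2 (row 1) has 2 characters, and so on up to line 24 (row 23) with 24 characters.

r0=0: O
r1=1: OO
r2=10: O·O
r3=11: OOOO
r4=100: O···O
r5=101: OO··OO
r6=110: O·O·O·O
r7=111: OOOOOOOO
r8=1000: O·······O
r9=1001: OO······OO
r10=1010: O·O·····O·O
r11=1011: OOOO····OOOO
r12=1100: O···O···O···O
r13=1101: OO··OO··OO··OO
r14=1110: O·O·O·O·O·O·O·O
r15=1111: OOOOOOOOOOOOOOOO
r16=10000: O···············O
r17=10001: OO··············OO
r18=10010: O·O·············O·O
r19=10011: OOOO············OOOO
r20=10100: O···O···········O···O
r21=10101: OO··OO··········OO··OO
r22=10110: O·O·O·O·········O·O·O·O
r23=10111: OOOOOOOO········OOOOOOOO

Answer: O
OO
O·O
OOOO
O···O
OO··OO
O·O·O·O
OOOOOOOO
O·······O
OO······OO
O·O·····O·O
OOOO····OOOO
O···O···O···O
OO··OO··OO··OO
O·O·O·O·O·O·O·O
OOOOOOOOOOOOOOOO
O···············O
OO··············OO
O·O·············O·O
OOOO············OOOO
O···O···········O···O
OO··OO··········OO··OO
O·O·O·O·········O·O·O·O
OOOOOOOO········OOOOOOOO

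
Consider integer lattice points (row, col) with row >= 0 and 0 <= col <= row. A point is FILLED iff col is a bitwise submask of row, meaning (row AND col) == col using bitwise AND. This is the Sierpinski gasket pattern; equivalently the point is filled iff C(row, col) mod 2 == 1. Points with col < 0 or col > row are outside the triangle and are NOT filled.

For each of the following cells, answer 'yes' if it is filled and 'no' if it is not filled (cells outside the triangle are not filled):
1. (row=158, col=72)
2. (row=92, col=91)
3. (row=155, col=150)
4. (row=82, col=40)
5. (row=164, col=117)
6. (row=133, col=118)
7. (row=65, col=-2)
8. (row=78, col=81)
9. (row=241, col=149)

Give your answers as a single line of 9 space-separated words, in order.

Answer: no no no no no no no no no

Derivation:
(158,72): row=0b10011110, col=0b1001000, row AND col = 0b1000 = 8; 8 != 72 -> empty
(92,91): row=0b1011100, col=0b1011011, row AND col = 0b1011000 = 88; 88 != 91 -> empty
(155,150): row=0b10011011, col=0b10010110, row AND col = 0b10010010 = 146; 146 != 150 -> empty
(82,40): row=0b1010010, col=0b101000, row AND col = 0b0 = 0; 0 != 40 -> empty
(164,117): row=0b10100100, col=0b1110101, row AND col = 0b100100 = 36; 36 != 117 -> empty
(133,118): row=0b10000101, col=0b1110110, row AND col = 0b100 = 4; 4 != 118 -> empty
(65,-2): col outside [0, 65] -> not filled
(78,81): col outside [0, 78] -> not filled
(241,149): row=0b11110001, col=0b10010101, row AND col = 0b10010001 = 145; 145 != 149 -> empty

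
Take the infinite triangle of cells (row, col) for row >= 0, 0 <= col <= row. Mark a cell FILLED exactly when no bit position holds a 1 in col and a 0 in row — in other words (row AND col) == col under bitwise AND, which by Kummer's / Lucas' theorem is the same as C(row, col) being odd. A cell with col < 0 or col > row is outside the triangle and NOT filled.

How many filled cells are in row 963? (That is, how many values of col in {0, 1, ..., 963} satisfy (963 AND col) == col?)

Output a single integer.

963 in binary = 1111000011
popcount(963) = number of 1-bits in 1111000011 = 6
A col c satisfies (963 AND c) == c iff every set bit of c is also set in 963; each of the 6 set bits of 963 can independently be on or off in c.
count = 2^6 = 64

Answer: 64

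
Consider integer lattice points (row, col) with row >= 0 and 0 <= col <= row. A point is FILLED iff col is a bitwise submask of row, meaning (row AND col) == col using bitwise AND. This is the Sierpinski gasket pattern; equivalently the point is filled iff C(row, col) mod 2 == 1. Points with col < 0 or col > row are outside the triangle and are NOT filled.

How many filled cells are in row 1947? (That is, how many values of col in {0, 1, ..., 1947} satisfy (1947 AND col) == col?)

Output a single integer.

Answer: 256

Derivation:
1947 in binary = 11110011011
popcount(1947) = number of 1-bits in 11110011011 = 8
A col c satisfies (1947 AND c) == c iff every set bit of c is also set in 1947; each of the 8 set bits of 1947 can independently be on or off in c.
count = 2^8 = 256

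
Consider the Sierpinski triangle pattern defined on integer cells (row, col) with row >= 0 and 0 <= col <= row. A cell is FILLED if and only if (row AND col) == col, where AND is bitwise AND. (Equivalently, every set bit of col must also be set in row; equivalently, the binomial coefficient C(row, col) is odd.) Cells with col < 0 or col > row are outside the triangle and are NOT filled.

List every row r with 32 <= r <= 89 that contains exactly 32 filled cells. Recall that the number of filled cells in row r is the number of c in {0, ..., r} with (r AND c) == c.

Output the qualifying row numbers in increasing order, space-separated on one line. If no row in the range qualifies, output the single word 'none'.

Row r has 2^popcount(r) filled cells, so we need popcount(r) = log2(32) = 5.
Scan r = 32..89 and keep those with exactly 5 one-bits:
r=32=100000 popcount=1 -> skip
r=33=100001 popcount=2 -> skip
r=34=100010 popcount=2 -> skip
r=35=100011 popcount=3 -> skip
r=36=100100 popcount=2 -> skip
r=37=100101 popcount=3 -> skip
r=38=100110 popcount=3 -> skip
r=39=100111 popcount=4 -> skip
r=40=101000 popcount=2 -> skip
r=41=101001 popcount=3 -> skip
r=42=101010 popcount=3 -> skip
r=43=101011 popcount=4 -> skip
r=44=101100 popcount=3 -> skip
r=45=101101 popcount=4 -> skip
r=46=101110 popcount=4 -> skip
r=47=101111 popcount=5 -> KEEP
r=48=110000 popcount=2 -> skip
r=49=110001 popcount=3 -> skip
r=50=110010 popcount=3 -> skip
r=51=110011 popcount=4 -> skip
r=52=110100 popcount=3 -> skip
r=53=110101 popcount=4 -> skip
r=54=110110 popcount=4 -> skip
r=55=110111 popcount=5 -> KEEP
r=56=111000 popcount=3 -> skip
r=57=111001 popcount=4 -> skip
r=58=111010 popcount=4 -> skip
r=59=111011 popcount=5 -> KEEP
r=60=111100 popcount=4 -> skip
r=61=111101 popcount=5 -> KEEP
r=62=111110 popcount=5 -> KEEP
r=63=111111 popcount=6 -> skip
r=64=1000000 popcount=1 -> skip
r=65=1000001 popcount=2 -> skip
r=66=1000010 popcount=2 -> skip
r=67=1000011 popcount=3 -> skip
r=68=1000100 popcount=2 -> skip
r=69=1000101 popcount=3 -> skip
r=70=1000110 popcount=3 -> skip
r=71=1000111 popcount=4 -> skip
r=72=1001000 popcount=2 -> skip
r=73=1001001 popcount=3 -> skip
r=74=1001010 popcount=3 -> skip
r=75=1001011 popcount=4 -> skip
r=76=1001100 popcount=3 -> skip
r=77=1001101 popcount=4 -> skip
r=78=1001110 popcount=4 -> skip
r=79=1001111 popcount=5 -> KEEP
r=80=1010000 popcount=2 -> skip
r=81=1010001 popcount=3 -> skip
r=82=1010010 popcount=3 -> skip
r=83=1010011 popcount=4 -> skip
r=84=1010100 popcount=3 -> skip
r=85=1010101 popcount=4 -> skip
r=86=1010110 popcount=4 -> skip
r=87=1010111 popcount=5 -> KEEP
r=88=1011000 popcount=3 -> skip
r=89=1011001 popcount=4 -> skip
Kept rows: 47 55 59 61 62 79 87

Answer: 47 55 59 61 62 79 87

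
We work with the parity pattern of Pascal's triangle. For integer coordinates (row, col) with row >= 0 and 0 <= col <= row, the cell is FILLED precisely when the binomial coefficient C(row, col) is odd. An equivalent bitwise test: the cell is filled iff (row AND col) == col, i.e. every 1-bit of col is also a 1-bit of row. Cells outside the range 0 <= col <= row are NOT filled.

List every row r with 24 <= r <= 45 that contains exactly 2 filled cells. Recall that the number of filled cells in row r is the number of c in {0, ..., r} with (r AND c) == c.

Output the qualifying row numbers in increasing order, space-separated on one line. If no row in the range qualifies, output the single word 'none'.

Row r has 2^popcount(r) filled cells, so we need popcount(r) = log2(2) = 1.
Scan r = 24..45 and keep those with exactly 1 one-bits:
r=24=11000 popcount=2 -> skip
r=25=11001 popcount=3 -> skip
r=26=11010 popcount=3 -> skip
r=27=11011 popcount=4 -> skip
r=28=11100 popcount=3 -> skip
r=29=11101 popcount=4 -> skip
r=30=11110 popcount=4 -> skip
r=31=11111 popcount=5 -> skip
r=32=100000 popcount=1 -> KEEP
r=33=100001 popcount=2 -> skip
r=34=100010 popcount=2 -> skip
r=35=100011 popcount=3 -> skip
r=36=100100 popcount=2 -> skip
r=37=100101 popcount=3 -> skip
r=38=100110 popcount=3 -> skip
r=39=100111 popcount=4 -> skip
r=40=101000 popcount=2 -> skip
r=41=101001 popcount=3 -> skip
r=42=101010 popcount=3 -> skip
r=43=101011 popcount=4 -> skip
r=44=101100 popcount=3 -> skip
r=45=101101 popcount=4 -> skip
Kept rows: 32

Answer: 32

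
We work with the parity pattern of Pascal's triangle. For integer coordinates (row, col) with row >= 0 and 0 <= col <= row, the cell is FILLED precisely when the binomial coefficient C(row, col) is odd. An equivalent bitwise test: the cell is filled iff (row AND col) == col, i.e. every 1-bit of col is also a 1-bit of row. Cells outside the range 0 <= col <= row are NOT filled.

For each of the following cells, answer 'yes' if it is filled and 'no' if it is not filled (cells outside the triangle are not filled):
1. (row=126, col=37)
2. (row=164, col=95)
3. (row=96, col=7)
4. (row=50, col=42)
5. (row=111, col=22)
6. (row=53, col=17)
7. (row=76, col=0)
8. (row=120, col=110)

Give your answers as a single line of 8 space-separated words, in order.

Answer: no no no no no yes yes no

Derivation:
(126,37): row=0b1111110, col=0b100101, row AND col = 0b100100 = 36; 36 != 37 -> empty
(164,95): row=0b10100100, col=0b1011111, row AND col = 0b100 = 4; 4 != 95 -> empty
(96,7): row=0b1100000, col=0b111, row AND col = 0b0 = 0; 0 != 7 -> empty
(50,42): row=0b110010, col=0b101010, row AND col = 0b100010 = 34; 34 != 42 -> empty
(111,22): row=0b1101111, col=0b10110, row AND col = 0b110 = 6; 6 != 22 -> empty
(53,17): row=0b110101, col=0b10001, row AND col = 0b10001 = 17; 17 == 17 -> filled
(76,0): row=0b1001100, col=0b0, row AND col = 0b0 = 0; 0 == 0 -> filled
(120,110): row=0b1111000, col=0b1101110, row AND col = 0b1101000 = 104; 104 != 110 -> empty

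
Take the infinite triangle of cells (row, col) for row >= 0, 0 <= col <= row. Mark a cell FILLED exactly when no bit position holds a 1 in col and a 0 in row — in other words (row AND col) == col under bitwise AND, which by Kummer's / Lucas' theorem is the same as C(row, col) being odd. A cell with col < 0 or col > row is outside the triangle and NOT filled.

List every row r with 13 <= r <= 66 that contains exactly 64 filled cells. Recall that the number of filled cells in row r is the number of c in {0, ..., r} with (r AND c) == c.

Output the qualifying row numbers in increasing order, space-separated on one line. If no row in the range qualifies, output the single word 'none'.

Answer: 63

Derivation:
Row r has 2^popcount(r) filled cells, so we need popcount(r) = log2(64) = 6.
Scan r = 13..66 and keep those with exactly 6 one-bits:
r=13=1101 popcount=3 -> skip
r=14=1110 popcount=3 -> skip
r=15=1111 popcount=4 -> skip
r=16=10000 popcount=1 -> skip
r=17=10001 popcount=2 -> skip
r=18=10010 popcount=2 -> skip
r=19=10011 popcount=3 -> skip
r=20=10100 popcount=2 -> skip
r=21=10101 popcount=3 -> skip
r=22=10110 popcount=3 -> skip
r=23=10111 popcount=4 -> skip
r=24=11000 popcount=2 -> skip
r=25=11001 popcount=3 -> skip
r=26=11010 popcount=3 -> skip
r=27=11011 popcount=4 -> skip
r=28=11100 popcount=3 -> skip
r=29=11101 popcount=4 -> skip
r=30=11110 popcount=4 -> skip
r=31=11111 popcount=5 -> skip
r=32=100000 popcount=1 -> skip
r=33=100001 popcount=2 -> skip
r=34=100010 popcount=2 -> skip
r=35=100011 popcount=3 -> skip
r=36=100100 popcount=2 -> skip
r=37=100101 popcount=3 -> skip
r=38=100110 popcount=3 -> skip
r=39=100111 popcount=4 -> skip
r=40=101000 popcount=2 -> skip
r=41=101001 popcount=3 -> skip
r=42=101010 popcount=3 -> skip
r=43=101011 popcount=4 -> skip
r=44=101100 popcount=3 -> skip
r=45=101101 popcount=4 -> skip
r=46=101110 popcount=4 -> skip
r=47=101111 popcount=5 -> skip
r=48=110000 popcount=2 -> skip
r=49=110001 popcount=3 -> skip
r=50=110010 popcount=3 -> skip
r=51=110011 popcount=4 -> skip
r=52=110100 popcount=3 -> skip
r=53=110101 popcount=4 -> skip
r=54=110110 popcount=4 -> skip
r=55=110111 popcount=5 -> skip
r=56=111000 popcount=3 -> skip
r=57=111001 popcount=4 -> skip
r=58=111010 popcount=4 -> skip
r=59=111011 popcount=5 -> skip
r=60=111100 popcount=4 -> skip
r=61=111101 popcount=5 -> skip
r=62=111110 popcount=5 -> skip
r=63=111111 popcount=6 -> KEEP
r=64=1000000 popcount=1 -> skip
r=65=1000001 popcount=2 -> skip
r=66=1000010 popcount=2 -> skip
Kept rows: 63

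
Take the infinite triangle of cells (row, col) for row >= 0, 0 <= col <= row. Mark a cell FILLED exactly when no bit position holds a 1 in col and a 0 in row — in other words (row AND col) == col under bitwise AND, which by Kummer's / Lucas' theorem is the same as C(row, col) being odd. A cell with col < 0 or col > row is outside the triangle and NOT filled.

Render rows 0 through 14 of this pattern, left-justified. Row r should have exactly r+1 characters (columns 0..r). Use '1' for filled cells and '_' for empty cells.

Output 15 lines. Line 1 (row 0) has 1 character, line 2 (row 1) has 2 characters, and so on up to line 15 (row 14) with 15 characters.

Answer: 1
11
1_1
1111
1___1
11__11
1_1_1_1
11111111
1_______1
11______11
1_1_____1_1
1111____1111
1___1___1___1
11__11__11__11
1_1_1_1_1_1_1_1

Derivation:
r0=0: 1
r1=1: 11
r2=10: 1_1
r3=11: 1111
r4=100: 1___1
r5=101: 11__11
r6=110: 1_1_1_1
r7=111: 11111111
r8=1000: 1_______1
r9=1001: 11______11
r10=1010: 1_1_____1_1
r11=1011: 1111____1111
r12=1100: 1___1___1___1
r13=1101: 11__11__11__11
r14=1110: 1_1_1_1_1_1_1_1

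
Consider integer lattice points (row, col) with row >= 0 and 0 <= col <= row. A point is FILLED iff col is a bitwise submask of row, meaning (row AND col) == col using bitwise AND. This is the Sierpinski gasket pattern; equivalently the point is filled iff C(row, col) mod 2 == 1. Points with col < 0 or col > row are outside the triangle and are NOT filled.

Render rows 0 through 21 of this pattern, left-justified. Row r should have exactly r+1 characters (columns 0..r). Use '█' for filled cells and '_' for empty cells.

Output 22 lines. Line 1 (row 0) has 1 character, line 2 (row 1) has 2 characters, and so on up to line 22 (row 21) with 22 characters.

Answer: █
██
█_█
████
█___█
██__██
█_█_█_█
████████
█_______█
██______██
█_█_____█_█
████____████
█___█___█___█
██__██__██__██
█_█_█_█_█_█_█_█
████████████████
█_______________█
██______________██
█_█_____________█_█
████____________████
█___█___________█___█
██__██__________██__██

Derivation:
r0=0: █
r1=1: ██
r2=10: █_█
r3=11: ████
r4=100: █___█
r5=101: ██__██
r6=110: █_█_█_█
r7=111: ████████
r8=1000: █_______█
r9=1001: ██______██
r10=1010: █_█_____█_█
r11=1011: ████____████
r12=1100: █___█___█___█
r13=1101: ██__██__██__██
r14=1110: █_█_█_█_█_█_█_█
r15=1111: ████████████████
r16=10000: █_______________█
r17=10001: ██______________██
r18=10010: █_█_____________█_█
r19=10011: ████____________████
r20=10100: █___█___________█___█
r21=10101: ██__██__________██__██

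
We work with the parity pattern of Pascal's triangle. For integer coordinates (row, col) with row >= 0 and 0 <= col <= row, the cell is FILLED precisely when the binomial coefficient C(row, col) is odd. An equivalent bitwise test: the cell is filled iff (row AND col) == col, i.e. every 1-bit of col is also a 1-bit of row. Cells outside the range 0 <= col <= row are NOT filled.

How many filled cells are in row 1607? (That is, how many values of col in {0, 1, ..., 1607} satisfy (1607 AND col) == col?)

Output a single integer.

Answer: 64

Derivation:
1607 in binary = 11001000111
popcount(1607) = number of 1-bits in 11001000111 = 6
A col c satisfies (1607 AND c) == c iff every set bit of c is also set in 1607; each of the 6 set bits of 1607 can independently be on or off in c.
count = 2^6 = 64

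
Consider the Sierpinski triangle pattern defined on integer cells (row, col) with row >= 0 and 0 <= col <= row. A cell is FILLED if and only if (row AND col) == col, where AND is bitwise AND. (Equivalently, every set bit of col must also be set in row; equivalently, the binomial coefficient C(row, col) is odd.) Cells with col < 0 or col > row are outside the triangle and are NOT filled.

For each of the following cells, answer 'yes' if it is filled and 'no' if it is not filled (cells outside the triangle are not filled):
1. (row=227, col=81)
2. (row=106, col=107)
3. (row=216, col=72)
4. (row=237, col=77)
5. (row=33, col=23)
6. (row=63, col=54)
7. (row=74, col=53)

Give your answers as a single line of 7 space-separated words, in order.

Answer: no no yes yes no yes no

Derivation:
(227,81): row=0b11100011, col=0b1010001, row AND col = 0b1000001 = 65; 65 != 81 -> empty
(106,107): col outside [0, 106] -> not filled
(216,72): row=0b11011000, col=0b1001000, row AND col = 0b1001000 = 72; 72 == 72 -> filled
(237,77): row=0b11101101, col=0b1001101, row AND col = 0b1001101 = 77; 77 == 77 -> filled
(33,23): row=0b100001, col=0b10111, row AND col = 0b1 = 1; 1 != 23 -> empty
(63,54): row=0b111111, col=0b110110, row AND col = 0b110110 = 54; 54 == 54 -> filled
(74,53): row=0b1001010, col=0b110101, row AND col = 0b0 = 0; 0 != 53 -> empty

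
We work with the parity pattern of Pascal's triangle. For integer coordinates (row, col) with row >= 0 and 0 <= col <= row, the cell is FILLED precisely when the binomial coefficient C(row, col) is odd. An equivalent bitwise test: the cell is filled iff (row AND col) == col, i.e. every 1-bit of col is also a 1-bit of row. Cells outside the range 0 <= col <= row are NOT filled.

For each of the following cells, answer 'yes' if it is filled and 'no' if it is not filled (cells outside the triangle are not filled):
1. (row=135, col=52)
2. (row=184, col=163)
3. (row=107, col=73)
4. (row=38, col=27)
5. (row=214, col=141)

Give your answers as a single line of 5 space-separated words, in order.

Answer: no no yes no no

Derivation:
(135,52): row=0b10000111, col=0b110100, row AND col = 0b100 = 4; 4 != 52 -> empty
(184,163): row=0b10111000, col=0b10100011, row AND col = 0b10100000 = 160; 160 != 163 -> empty
(107,73): row=0b1101011, col=0b1001001, row AND col = 0b1001001 = 73; 73 == 73 -> filled
(38,27): row=0b100110, col=0b11011, row AND col = 0b10 = 2; 2 != 27 -> empty
(214,141): row=0b11010110, col=0b10001101, row AND col = 0b10000100 = 132; 132 != 141 -> empty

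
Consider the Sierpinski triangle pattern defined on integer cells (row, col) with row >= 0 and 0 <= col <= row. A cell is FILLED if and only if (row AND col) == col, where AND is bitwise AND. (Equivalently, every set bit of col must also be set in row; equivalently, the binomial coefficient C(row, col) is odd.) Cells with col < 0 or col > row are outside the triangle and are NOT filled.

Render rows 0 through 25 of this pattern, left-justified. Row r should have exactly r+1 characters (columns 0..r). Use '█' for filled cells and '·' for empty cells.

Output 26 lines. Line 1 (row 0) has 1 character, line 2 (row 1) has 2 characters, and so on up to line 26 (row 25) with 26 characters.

r0=0: █
r1=1: ██
r2=10: █·█
r3=11: ████
r4=100: █···█
r5=101: ██··██
r6=110: █·█·█·█
r7=111: ████████
r8=1000: █·······█
r9=1001: ██······██
r10=1010: █·█·····█·█
r11=1011: ████····████
r12=1100: █···█···█···█
r13=1101: ██··██··██··██
r14=1110: █·█·█·█·█·█·█·█
r15=1111: ████████████████
r16=10000: █···············█
r17=10001: ██··············██
r18=10010: █·█·············█·█
r19=10011: ████············████
r20=10100: █···█···········█···█
r21=10101: ██··██··········██··██
r22=10110: █·█·█·█·········█·█·█·█
r23=10111: ████████········████████
r24=11000: █·······█·······█·······█
r25=11001: ██······██······██······██

Answer: █
██
█·█
████
█···█
██··██
█·█·█·█
████████
█·······█
██······██
█·█·····█·█
████····████
█···█···█···█
██··██··██··██
█·█·█·█·█·█·█·█
████████████████
█···············█
██··············██
█·█·············█·█
████············████
█···█···········█···█
██··██··········██··██
█·█·█·█·········█·█·█·█
████████········████████
█·······█·······█·······█
██······██······██······██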